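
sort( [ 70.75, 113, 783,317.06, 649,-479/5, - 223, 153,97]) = [ - 223,-479/5,70.75, 97,113, 153, 317.06, 649, 783 ]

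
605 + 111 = 716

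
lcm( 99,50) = 4950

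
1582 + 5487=7069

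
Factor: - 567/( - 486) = 2^( - 1)  *  3^ ( - 1)*7^1= 7/6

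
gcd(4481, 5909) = 1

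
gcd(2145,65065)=715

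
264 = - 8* ( - 33 ) 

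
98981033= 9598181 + 89382852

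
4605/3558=1535/1186 = 1.29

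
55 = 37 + 18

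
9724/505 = 19 + 129/505 = 19.26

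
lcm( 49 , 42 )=294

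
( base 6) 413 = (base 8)231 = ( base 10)153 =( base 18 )89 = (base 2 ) 10011001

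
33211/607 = 33211/607 = 54.71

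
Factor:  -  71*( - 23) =23^1*71^1  =  1633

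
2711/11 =2711/11 =246.45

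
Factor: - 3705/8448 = - 1235/2816= -2^( - 8 ) *5^1*11^(-1)*13^1*19^1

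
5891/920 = 6 + 371/920 = 6.40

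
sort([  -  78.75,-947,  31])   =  [-947, - 78.75, 31] 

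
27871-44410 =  - 16539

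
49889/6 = 49889/6 = 8314.83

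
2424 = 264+2160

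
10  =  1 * 10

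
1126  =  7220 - 6094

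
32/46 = 16/23 = 0.70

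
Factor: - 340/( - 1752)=2^( - 1)*3^( - 1 )*5^1*17^1*73^(-1) = 85/438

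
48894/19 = 48894/19 = 2573.37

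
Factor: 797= 797^1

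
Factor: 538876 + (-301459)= 3^1*79139^1 =237417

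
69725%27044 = 15637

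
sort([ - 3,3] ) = [ - 3,3]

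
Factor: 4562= 2^1*2281^1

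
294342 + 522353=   816695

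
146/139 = 1 + 7/139 = 1.05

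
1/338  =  1/338 = 0.00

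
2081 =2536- 455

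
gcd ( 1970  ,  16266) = 2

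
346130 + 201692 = 547822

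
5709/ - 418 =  - 519/38 = - 13.66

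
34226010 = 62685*546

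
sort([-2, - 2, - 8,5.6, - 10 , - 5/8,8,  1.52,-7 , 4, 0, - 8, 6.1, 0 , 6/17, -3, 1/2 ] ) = [  -  10,  -  8, - 8, - 7, - 3, -2,  -  2,-5/8,0,0, 6/17,  1/2, 1.52,4, 5.6 , 6.1,8 ]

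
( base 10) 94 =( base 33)2s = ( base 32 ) 2U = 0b1011110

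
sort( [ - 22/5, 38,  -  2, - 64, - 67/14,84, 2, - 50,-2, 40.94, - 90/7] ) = [ - 64, - 50 ,-90/7,-67/14, - 22/5, - 2, - 2,  2,38, 40.94, 84 ] 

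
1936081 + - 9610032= -7673951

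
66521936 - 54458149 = 12063787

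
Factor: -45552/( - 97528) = 2^1*3^1*13^1*167^ (- 1 ) = 78/167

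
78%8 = 6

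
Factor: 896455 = 5^1* 7^2 * 3659^1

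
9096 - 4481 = 4615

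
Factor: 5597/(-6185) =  - 5^( - 1 )*29^1*193^1*1237^ ( - 1 ) 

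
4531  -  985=3546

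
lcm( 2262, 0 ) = 0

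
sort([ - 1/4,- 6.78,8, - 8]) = [  -  8,  -  6.78, - 1/4, 8]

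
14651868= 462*31714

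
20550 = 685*30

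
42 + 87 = 129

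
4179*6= 25074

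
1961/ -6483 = -1961/6483 = -0.30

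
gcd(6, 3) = 3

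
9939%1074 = 273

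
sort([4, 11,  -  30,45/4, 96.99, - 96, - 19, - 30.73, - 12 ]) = [ - 96,-30.73, - 30, - 19, - 12, 4, 11, 45/4, 96.99] 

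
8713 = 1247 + 7466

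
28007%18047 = 9960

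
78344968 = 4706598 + 73638370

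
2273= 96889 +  - 94616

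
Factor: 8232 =2^3*3^1 * 7^3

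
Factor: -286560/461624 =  -2^2*3^2 *5^1 * 19^ ( -1 )*199^1*3037^( - 1) = - 35820/57703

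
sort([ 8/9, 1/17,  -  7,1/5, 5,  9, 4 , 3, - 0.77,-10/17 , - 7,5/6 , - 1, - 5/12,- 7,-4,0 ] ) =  [-7, -7, - 7, - 4, - 1 ,-0.77,- 10/17,  -  5/12 , 0,1/17, 1/5, 5/6, 8/9 , 3, 4,5,9 ] 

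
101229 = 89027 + 12202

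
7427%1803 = 215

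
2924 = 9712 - 6788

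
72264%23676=1236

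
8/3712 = 1/464 = 0.00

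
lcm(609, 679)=59073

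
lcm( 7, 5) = 35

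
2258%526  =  154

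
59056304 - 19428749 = 39627555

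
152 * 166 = 25232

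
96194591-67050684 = 29143907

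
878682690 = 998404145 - 119721455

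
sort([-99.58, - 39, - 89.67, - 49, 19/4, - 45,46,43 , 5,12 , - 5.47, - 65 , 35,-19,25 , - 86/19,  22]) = [ - 99.58 , - 89.67,-65,-49, - 45, - 39,-19, - 5.47,-86/19 , 19/4,5, 12,22,25, 35,43, 46]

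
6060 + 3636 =9696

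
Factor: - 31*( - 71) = 2201 = 31^1*71^1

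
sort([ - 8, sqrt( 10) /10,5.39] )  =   [ - 8 , sqrt( 10) /10, 5.39 ]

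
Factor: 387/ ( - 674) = - 2^ ( - 1 )*3^2*43^1 *337^( - 1) 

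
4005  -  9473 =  - 5468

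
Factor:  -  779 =-19^1*41^1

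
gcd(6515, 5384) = 1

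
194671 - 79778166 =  - 79583495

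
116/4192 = 29/1048 = 0.03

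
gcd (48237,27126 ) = 3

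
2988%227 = 37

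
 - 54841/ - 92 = 596 + 9/92= 596.10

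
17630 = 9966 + 7664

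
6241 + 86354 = 92595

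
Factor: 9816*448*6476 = 2^11 * 3^1 * 7^1*409^1*1619^1 = 28478650368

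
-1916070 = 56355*( -34)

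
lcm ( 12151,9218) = 267322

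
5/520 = 1/104 = 0.01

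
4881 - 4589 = 292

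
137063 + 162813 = 299876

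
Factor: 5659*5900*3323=110948656300= 2^2*5^2*59^1*3323^1*5659^1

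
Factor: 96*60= 5760 = 2^7 * 3^2*5^1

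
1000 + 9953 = 10953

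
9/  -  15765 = - 3/5255 = -  0.00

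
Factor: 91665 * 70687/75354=2^( - 1)*3^2 * 5^1*7^1*19^( - 1)*97^1*661^( - 1)* 70687^1 = 2159841285/25118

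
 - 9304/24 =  - 388 + 1/3 = - 387.67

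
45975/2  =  45975/2 = 22987.50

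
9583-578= 9005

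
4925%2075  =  775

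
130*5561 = 722930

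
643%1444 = 643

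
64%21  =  1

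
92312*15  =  1384680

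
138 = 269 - 131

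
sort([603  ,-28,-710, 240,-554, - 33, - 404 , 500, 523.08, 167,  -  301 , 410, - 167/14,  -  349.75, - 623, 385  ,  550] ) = [- 710, - 623, - 554, -404, - 349.75,  -  301,-33, -28,-167/14, 167, 240, 385,410, 500,523.08, 550, 603]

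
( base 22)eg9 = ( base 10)7137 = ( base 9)10710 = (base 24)c99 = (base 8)15741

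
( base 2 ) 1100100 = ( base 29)3d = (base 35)2U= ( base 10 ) 100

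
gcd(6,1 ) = 1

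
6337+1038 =7375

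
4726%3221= 1505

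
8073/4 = 2018+1/4 = 2018.25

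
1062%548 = 514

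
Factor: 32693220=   2^2*3^5*5^1*7^1*31^2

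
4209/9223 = 183/401 = 0.46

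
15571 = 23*677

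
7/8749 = 7/8749 = 0.00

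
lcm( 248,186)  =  744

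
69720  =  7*9960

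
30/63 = 10/21  =  0.48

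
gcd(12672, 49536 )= 1152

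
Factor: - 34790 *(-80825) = 2811901750 = 2^1* 5^3*7^2*53^1*61^1*71^1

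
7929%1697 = 1141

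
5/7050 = 1/1410=0.00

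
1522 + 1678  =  3200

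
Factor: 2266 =2^1*11^1*103^1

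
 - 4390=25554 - 29944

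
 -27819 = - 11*2529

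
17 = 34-17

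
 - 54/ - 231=18/77 = 0.23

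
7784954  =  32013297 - 24228343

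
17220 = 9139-- 8081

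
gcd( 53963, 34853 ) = 91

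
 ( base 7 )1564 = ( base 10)634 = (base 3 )212111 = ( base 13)39a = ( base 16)27a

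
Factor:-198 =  - 2^1*3^2*11^1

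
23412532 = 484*48373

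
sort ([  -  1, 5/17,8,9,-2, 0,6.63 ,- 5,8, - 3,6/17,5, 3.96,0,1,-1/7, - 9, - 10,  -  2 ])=[-10, - 9,  -  5, - 3,-2, - 2,  -  1, - 1/7,0,0,5/17, 6/17,  1,3.96,5, 6.63,8,8,9]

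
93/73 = 93/73  =  1.27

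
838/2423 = 838/2423= 0.35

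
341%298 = 43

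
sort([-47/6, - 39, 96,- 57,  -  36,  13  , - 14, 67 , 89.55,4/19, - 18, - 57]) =[ - 57, - 57 , - 39, - 36,-18, - 14, - 47/6, 4/19, 13, 67, 89.55,96 ] 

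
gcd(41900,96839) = 1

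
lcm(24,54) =216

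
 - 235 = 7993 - 8228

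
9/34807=9/34807 = 0.00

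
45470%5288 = 3166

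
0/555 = 0 = 0.00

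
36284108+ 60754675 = 97038783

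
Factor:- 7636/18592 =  - 23/56  =  - 2^( - 3)*7^( -1 )*23^1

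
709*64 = 45376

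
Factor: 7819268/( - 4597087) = - 2^2 * 11^( - 1)*43^( - 1 ) * 857^1*2281^1*9719^( - 1) 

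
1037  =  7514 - 6477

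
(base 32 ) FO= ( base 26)JA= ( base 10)504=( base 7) 1320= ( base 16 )1f8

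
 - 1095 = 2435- 3530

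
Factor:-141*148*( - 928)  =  2^7*3^1*29^1*37^1*47^1 = 19365504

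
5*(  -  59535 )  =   - 297675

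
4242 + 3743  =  7985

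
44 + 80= 124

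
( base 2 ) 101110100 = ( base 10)372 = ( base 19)10b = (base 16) 174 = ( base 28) D8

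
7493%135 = 68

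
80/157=80/157= 0.51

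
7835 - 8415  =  -580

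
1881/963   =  209/107 = 1.95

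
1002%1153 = 1002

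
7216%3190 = 836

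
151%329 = 151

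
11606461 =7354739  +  4251722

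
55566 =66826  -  11260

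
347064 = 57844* 6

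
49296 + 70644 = 119940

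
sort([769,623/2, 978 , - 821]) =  [ - 821,623/2,769,978]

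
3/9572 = 3/9572  =  0.00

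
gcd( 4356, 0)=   4356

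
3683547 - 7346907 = - 3663360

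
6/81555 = 2/27185 = 0.00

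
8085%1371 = 1230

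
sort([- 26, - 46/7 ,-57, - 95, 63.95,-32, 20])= [ - 95 , - 57,-32, - 26, - 46/7, 20,  63.95]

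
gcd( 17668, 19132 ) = 4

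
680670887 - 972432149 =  - 291761262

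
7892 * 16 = 126272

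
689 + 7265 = 7954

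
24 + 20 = 44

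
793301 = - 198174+991475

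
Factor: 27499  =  107^1*257^1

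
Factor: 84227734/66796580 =2^(-1 )*5^( - 1)*179^1*311^(-1 ) * 10739^( - 1 )*235273^1 = 42113867/33398290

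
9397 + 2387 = 11784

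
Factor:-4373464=  -  2^3*546683^1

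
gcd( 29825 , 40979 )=1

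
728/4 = 182 = 182.00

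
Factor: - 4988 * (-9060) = 45191280 = 2^4 * 3^1*5^1*29^1*43^1*151^1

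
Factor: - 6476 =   -  2^2*1619^1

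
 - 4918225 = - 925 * 5317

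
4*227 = 908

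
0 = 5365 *0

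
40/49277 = 40/49277 = 0.00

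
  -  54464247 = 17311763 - 71776010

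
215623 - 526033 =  - 310410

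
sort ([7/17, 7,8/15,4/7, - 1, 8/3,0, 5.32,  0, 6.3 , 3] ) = [ - 1, 0, 0, 7/17,  8/15,  4/7 , 8/3, 3, 5.32, 6.3, 7]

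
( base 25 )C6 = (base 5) 2211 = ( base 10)306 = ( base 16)132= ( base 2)100110010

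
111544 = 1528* 73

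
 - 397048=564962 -962010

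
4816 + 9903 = 14719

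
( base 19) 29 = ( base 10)47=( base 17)2D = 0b101111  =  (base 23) 21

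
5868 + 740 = 6608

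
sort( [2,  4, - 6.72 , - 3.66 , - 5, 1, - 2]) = [- 6.72, - 5, - 3.66, - 2, 1,2,  4] 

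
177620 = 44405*4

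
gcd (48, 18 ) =6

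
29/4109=29/4109 = 0.01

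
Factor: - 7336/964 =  - 2^1*7^1 * 131^1*241^( - 1)= - 1834/241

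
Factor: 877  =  877^1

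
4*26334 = 105336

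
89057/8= 11132 + 1/8  =  11132.12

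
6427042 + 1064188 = 7491230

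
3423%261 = 30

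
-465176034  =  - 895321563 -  - 430145529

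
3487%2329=1158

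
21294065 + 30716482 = 52010547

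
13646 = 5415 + 8231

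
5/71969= 5/71969= 0.00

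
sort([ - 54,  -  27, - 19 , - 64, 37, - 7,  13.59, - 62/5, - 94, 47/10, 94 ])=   [ - 94, - 64 , - 54, - 27,-19, - 62/5, - 7,  47/10,13.59,37, 94]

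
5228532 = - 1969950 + 7198482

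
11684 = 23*508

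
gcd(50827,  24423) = 7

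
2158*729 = 1573182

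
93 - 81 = 12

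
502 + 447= 949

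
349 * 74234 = 25907666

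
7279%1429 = 134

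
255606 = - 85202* ( - 3)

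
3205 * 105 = 336525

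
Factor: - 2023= - 7^1 * 17^2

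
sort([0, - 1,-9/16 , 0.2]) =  [  -  1,  -  9/16 , 0,0.2]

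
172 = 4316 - 4144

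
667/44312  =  23/1528 = 0.02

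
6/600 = 1/100= 0.01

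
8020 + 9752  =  17772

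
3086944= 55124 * 56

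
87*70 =6090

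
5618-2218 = 3400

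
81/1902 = 27/634 = 0.04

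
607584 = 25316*24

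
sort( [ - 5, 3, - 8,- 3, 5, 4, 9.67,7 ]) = [ - 8 , - 5, - 3, 3, 4,  5, 7,  9.67 ] 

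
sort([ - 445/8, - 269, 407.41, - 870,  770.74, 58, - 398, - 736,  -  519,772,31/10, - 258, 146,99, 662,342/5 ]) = [  -  870, - 736,-519, -398,-269, - 258, - 445/8, 31/10, 58,342/5,99,  146,407.41, 662, 770.74,772 ] 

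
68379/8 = 68379/8 = 8547.38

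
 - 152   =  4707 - 4859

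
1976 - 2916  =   - 940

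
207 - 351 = -144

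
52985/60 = 883 + 1/12 = 883.08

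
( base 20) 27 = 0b101111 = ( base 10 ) 47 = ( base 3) 1202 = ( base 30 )1H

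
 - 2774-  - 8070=5296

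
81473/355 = 81473/355 = 229.50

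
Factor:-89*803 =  - 11^1 * 73^1 * 89^1 =- 71467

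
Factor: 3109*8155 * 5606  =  142133935370 = 2^1*5^1*7^1*233^1*2803^1* 3109^1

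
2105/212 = 9 + 197/212 = 9.93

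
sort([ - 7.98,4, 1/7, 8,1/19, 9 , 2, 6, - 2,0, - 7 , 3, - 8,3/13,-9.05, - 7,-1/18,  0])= [ - 9.05 , - 8,-7.98, -7, - 7, - 2 , - 1/18, 0,0,1/19,1/7, 3/13,2, 3,4,  6, 8,9]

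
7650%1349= 905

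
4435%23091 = 4435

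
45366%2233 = 706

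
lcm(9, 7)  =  63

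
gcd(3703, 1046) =1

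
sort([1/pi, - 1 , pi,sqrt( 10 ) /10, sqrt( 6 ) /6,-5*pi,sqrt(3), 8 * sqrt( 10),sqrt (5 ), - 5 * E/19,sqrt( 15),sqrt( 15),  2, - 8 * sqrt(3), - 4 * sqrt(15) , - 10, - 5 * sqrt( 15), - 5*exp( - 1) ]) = [-5 * sqrt( 15), - 5*pi, - 4*sqrt(15 ),-8*sqrt(3), - 10, - 5*exp( - 1), - 1, - 5*E/19,sqrt( 10) /10, 1/pi,sqrt(6 )/6,sqrt(3),  2, sqrt(5),pi,sqrt(15), sqrt(15),8*sqrt(10) ]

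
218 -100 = 118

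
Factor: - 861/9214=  - 2^( - 1) * 3^1*7^1*  17^( - 1 )*41^1 * 271^( - 1)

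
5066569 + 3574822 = 8641391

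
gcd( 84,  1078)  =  14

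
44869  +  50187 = 95056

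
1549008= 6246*248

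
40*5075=203000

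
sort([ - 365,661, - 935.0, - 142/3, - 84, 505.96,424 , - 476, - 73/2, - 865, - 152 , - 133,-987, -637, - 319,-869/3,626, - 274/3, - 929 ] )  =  [ - 987, - 935.0, - 929, - 865,-637, - 476,  -  365, - 319, -869/3, - 152, - 133, - 274/3, - 84, - 142/3,- 73/2,424,505.96,626,661 ] 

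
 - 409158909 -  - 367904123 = -41254786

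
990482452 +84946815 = 1075429267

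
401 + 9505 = 9906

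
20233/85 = 238  +  3/85 = 238.04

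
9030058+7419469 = 16449527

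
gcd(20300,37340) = 20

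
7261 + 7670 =14931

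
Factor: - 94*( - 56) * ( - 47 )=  - 2^4*7^1*47^2 = - 247408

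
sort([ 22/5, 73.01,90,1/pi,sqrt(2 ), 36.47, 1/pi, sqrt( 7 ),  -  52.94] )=[ - 52.94, 1/pi, 1/pi,  sqrt(2), sqrt( 7), 22/5, 36.47, 73.01, 90 ]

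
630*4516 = 2845080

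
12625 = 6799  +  5826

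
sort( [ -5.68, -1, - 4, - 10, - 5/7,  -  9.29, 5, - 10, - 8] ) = [-10,- 10,-9.29, - 8, - 5.68, - 4, - 1,  -  5/7,5 ]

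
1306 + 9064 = 10370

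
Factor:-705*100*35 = - 2^2 * 3^1 * 5^4*7^1*47^1 = - 2467500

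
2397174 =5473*438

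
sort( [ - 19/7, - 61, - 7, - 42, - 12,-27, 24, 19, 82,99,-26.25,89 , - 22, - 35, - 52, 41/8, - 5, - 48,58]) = [-61, - 52 , - 48, - 42, - 35, - 27,-26.25,-22, - 12, - 7, - 5, - 19/7 , 41/8,  19,24, 58, 82,89,99]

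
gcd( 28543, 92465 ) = 1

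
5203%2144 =915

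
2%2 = 0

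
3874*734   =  2843516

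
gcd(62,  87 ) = 1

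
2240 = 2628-388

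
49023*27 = 1323621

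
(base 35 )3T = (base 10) 134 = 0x86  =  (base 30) 4e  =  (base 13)A4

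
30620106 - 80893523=-50273417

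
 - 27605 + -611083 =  - 638688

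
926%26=16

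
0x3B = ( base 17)38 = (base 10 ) 59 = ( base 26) 27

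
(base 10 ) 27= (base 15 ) 1c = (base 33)r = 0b11011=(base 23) 14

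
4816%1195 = 36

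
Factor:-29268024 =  - 2^3*3^1*1219501^1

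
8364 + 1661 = 10025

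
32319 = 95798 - 63479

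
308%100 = 8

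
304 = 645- 341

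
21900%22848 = 21900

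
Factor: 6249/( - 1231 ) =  - 3^1 * 1231^( - 1) *2083^1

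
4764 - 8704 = - 3940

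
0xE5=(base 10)229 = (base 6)1021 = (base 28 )85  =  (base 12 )171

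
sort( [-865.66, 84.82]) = [ - 865.66, 84.82]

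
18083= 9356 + 8727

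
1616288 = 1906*848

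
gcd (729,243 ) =243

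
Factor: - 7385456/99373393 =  - 2^4*7^ ( - 1)*13^1 * 35507^1*14196199^(-1)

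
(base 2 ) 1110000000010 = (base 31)7e9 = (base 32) 702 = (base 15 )21D0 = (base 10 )7170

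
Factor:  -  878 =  - 2^1 * 439^1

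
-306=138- 444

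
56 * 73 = 4088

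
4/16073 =4/16073 = 0.00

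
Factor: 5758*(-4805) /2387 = - 892490/77 = -2^1*5^1*7^( - 1 )*11^( - 1 )*31^1*2879^1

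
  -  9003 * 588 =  - 5293764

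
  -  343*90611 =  - 31079573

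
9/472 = 9/472 = 0.02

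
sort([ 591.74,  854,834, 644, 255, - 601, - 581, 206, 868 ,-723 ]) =[ - 723, - 601 ,-581, 206,255, 591.74,644, 834,854, 868 ] 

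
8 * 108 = 864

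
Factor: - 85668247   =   - 7^1*1093^1*11197^1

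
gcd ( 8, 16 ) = 8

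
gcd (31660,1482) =2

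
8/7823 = 8/7823=0.00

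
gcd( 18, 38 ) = 2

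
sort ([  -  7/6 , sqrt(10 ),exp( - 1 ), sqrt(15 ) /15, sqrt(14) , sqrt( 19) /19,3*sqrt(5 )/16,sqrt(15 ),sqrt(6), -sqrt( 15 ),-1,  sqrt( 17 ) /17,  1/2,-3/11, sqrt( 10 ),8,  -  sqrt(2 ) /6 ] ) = [ -sqrt( 15) , - 7/6,  -  1,-3/11,- sqrt(2 ) /6, sqrt(19 ) /19,sqrt(17)/17,sqrt(15)/15,exp ( - 1 ) , 3* sqrt(5 ) /16,1/2,sqrt( 6),sqrt(10), sqrt( 10 ),sqrt(14),sqrt(15 ),8]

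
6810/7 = 972 + 6/7 = 972.86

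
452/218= 226/109=2.07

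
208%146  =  62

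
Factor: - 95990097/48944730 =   -  2^( - 1 )*5^ ( - 1 )*7^1*101^1 *167^1 *271^1*1631491^( - 1 ) = - 31996699/16314910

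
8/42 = 4/21 = 0.19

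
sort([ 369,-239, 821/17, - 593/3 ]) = [ - 239 , - 593/3,  821/17,  369 ]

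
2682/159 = 16 + 46/53 = 16.87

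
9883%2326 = 579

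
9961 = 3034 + 6927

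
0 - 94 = -94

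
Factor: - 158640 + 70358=  -  88282 = -2^1*37^1*1193^1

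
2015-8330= - 6315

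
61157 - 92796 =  - 31639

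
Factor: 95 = 5^1*19^1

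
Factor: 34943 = 83^1*421^1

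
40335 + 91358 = 131693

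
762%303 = 156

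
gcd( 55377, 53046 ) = 63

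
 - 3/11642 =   -  3/11642 = - 0.00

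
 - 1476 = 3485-4961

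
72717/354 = 24239/118 =205.42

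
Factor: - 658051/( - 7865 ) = 5^( - 1 )*11^(-2) * 13^( - 1)*658051^1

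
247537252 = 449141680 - 201604428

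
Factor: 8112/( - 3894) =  -2^3*11^(- 1 )*13^2*59^( - 1) = - 1352/649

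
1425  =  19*75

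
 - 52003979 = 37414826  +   - 89418805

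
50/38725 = 2/1549 = 0.00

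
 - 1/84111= - 1 + 84110/84111 = -0.00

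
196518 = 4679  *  42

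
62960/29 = 62960/29=2171.03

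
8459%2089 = 103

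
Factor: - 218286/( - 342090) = 3^( - 1)*5^ (-1) *7^( - 1)*67^1  =  67/105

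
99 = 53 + 46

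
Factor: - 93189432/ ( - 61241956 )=23297358/15310489 = 2^1*3^1*7^1 * 17^ ( - 1)*37^( - 1)*101^(- 1)*241^( - 1 )  *  554699^1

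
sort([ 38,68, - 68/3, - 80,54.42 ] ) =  [ - 80, - 68/3,38, 54.42,68 ]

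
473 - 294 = 179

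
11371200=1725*6592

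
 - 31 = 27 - 58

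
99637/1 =99637=99637.00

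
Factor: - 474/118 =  -237/59 =- 3^1*59^( - 1 )* 79^1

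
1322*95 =125590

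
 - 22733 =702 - 23435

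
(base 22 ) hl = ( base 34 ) BL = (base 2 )110001011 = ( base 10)395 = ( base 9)478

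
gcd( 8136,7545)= 3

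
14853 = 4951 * 3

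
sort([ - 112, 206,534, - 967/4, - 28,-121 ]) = [-967/4, - 121, - 112, -28, 206,  534 ] 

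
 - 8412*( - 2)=16824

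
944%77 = 20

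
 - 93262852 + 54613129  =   - 38649723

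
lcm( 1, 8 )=8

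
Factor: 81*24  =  1944=2^3 *3^5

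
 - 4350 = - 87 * 50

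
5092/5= 1018 + 2/5   =  1018.40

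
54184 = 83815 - 29631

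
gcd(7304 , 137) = 1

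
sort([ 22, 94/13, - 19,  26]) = [ -19,94/13,22 , 26] 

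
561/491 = 561/491=1.14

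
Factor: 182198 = 2^1*91099^1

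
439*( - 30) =  -  13170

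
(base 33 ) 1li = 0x708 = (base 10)1800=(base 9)2420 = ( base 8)3410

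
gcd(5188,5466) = 2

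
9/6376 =9/6376 =0.00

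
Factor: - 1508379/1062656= - 2^( - 8)*3^1*7^( - 1 )*37^1*107^1*127^1*593^( - 1)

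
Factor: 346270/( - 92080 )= - 34627/9208 = - 2^( - 3)*31^1*1117^1*1151^( - 1)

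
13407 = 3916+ 9491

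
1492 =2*746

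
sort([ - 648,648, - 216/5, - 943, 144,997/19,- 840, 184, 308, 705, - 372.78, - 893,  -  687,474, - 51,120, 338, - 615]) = [ - 943, - 893,-840,  -  687, -648, - 615 , - 372.78, - 51, - 216/5, 997/19,120,144, 184, 308,338,  474, 648, 705 ] 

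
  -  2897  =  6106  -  9003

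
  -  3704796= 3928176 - 7632972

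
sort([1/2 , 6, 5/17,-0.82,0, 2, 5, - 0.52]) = [  -  0.82, - 0.52, 0, 5/17, 1/2, 2, 5,6]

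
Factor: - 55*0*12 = 0=0^1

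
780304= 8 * 97538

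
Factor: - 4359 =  - 3^1*1453^1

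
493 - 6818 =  - 6325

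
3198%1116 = 966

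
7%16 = 7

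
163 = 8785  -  8622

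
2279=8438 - 6159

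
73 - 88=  - 15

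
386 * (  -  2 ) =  - 772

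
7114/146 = 48+53/73  =  48.73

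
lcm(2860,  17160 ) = 17160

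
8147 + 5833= 13980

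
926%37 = 1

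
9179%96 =59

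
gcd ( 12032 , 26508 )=188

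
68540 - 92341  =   - 23801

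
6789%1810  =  1359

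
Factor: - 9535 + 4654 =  - 3^1 * 1627^1 = - 4881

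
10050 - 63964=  - 53914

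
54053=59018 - 4965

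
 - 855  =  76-931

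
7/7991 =7/7991 = 0.00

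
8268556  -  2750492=5518064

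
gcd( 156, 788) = 4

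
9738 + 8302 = 18040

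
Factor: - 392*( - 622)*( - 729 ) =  - 177747696 = - 2^4 * 3^6 * 7^2*311^1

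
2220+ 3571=5791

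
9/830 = 9/830 = 0.01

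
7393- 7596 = - 203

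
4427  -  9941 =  - 5514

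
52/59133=52/59133 = 0.00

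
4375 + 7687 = 12062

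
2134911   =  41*52071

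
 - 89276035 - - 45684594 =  - 43591441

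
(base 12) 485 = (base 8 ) 1245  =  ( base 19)1GC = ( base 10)677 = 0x2A5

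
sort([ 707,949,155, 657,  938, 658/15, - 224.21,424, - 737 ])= [ - 737, - 224.21 , 658/15,155,424  ,  657 , 707,  938,  949 ]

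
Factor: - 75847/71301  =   - 3^( -1)*73^1*1039^1*23767^( - 1)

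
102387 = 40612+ 61775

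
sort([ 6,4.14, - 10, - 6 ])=[-10, - 6,4.14,6]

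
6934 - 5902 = 1032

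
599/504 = 599/504 = 1.19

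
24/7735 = 24/7735 = 0.00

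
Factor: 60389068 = 2^2*19^1 * 794593^1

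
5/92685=1/18537= 0.00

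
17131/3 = 5710 + 1/3  =  5710.33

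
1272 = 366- - 906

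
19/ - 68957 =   -  19/68957 = - 0.00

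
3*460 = 1380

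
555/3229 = 555/3229 = 0.17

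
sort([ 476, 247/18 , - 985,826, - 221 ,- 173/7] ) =[ - 985,- 221,-173/7, 247/18,476 , 826]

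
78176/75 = 78176/75 = 1042.35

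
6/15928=3/7964 = 0.00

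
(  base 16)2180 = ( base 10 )8576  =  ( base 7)34001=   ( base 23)g4k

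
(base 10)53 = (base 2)110101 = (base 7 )104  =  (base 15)38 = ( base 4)311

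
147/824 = 147/824= 0.18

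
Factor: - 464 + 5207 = 4743 =3^2*17^1*31^1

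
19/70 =19/70 = 0.27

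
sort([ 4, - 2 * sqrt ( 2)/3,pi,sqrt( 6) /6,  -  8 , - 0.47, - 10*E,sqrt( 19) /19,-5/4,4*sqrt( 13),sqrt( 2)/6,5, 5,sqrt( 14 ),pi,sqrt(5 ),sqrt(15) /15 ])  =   [ - 10*E, - 8, - 5/4, - 2*sqrt( 2) /3, - 0.47,sqrt(19 )/19, sqrt (2)/6,sqrt( 15)/15,  sqrt(6)/6,sqrt( 5),  pi,pi, sqrt ( 14), 4 , 5,5,  4 * sqrt (13 )]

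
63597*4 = 254388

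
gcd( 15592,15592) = 15592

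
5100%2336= 428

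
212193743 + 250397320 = 462591063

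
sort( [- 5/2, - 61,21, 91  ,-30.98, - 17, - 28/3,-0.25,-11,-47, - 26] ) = [-61, - 47, - 30.98, - 26, - 17,-11, -28/3, - 5/2,-0.25, 21 , 91 ] 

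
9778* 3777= 36931506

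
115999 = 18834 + 97165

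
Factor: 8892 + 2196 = 2^4 * 3^2*7^1*11^1 = 11088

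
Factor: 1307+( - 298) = 1009^1= 1009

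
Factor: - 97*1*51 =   -  3^1*17^1*97^1 = -4947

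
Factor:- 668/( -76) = 167/19 = 19^(- 1) *167^1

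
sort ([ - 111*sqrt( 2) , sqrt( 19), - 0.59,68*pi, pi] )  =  [ - 111*sqrt ( 2), - 0.59 , pi,sqrt( 19),68*pi]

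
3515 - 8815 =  - 5300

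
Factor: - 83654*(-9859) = 2^1*151^1 * 277^1 * 9859^1= 824744786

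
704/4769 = 704/4769 = 0.15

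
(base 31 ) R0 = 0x345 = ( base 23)1d9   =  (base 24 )1AL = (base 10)837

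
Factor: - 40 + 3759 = 3719  =  3719^1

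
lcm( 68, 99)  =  6732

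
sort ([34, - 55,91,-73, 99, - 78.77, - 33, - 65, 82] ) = [ - 78.77, - 73,- 65, - 55, - 33, 34 , 82,91, 99]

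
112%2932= 112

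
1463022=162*9031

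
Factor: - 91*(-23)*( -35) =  - 73255  =  - 5^1*7^2*13^1 * 23^1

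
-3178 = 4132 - 7310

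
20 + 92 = 112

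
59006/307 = 59006/307 = 192.20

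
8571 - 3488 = 5083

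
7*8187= 57309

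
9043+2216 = 11259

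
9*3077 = 27693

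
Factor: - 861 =-3^1  *  7^1*41^1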